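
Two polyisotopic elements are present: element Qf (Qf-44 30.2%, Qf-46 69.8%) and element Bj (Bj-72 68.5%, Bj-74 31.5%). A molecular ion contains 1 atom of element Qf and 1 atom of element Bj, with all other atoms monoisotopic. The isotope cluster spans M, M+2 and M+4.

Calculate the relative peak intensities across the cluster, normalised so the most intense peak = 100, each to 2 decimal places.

36.09 : 100.00 : 38.35

Element Qf pattern (n=1): 0.3020 : 0.6980
Element Bj pattern (n=1): 0.6850 : 0.3150
Convolve the two distributions (both contribute in 2-u steps):
  M: 0.3020×0.6850 = 0.206870
  M+2: 0.3020×0.3150 + 0.6980×0.6850 = 0.573260
  M+4: 0.6980×0.3150 = 0.219870
Scale to base peak (0.573260) = 100: 36.09 : 100.00 : 38.35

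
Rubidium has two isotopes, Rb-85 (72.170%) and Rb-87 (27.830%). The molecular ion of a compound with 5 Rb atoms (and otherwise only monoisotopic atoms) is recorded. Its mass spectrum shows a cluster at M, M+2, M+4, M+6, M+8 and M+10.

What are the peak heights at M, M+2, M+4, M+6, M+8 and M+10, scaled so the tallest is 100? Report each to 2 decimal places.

Each Rb atom is independently Rb-85 (p = 0.72170) or Rb-87 (q = 0.27830); the cluster is the binomial expansion (p + q)^5.
P(M) = 0.72170^5 = 0.195787
P(M+2) = 5 × 0.72170^4 × 0.27830^1 = 0.377494
P(M+4) = 10 × 0.72170^3 × 0.27830^2 = 0.291136
P(M+6) = 10 × 0.72170^2 × 0.27830^3 = 0.112267
P(M+8) = 5 × 0.72170^1 × 0.27830^4 = 0.021646
P(M+10) = 0.27830^5 = 0.001669
The M+2 peak is largest (0.377494); scaling to 100 gives 51.86 : 100.00 : 77.12 : 29.74 : 5.73 : 0.44.

51.86 : 100.00 : 77.12 : 29.74 : 5.73 : 0.44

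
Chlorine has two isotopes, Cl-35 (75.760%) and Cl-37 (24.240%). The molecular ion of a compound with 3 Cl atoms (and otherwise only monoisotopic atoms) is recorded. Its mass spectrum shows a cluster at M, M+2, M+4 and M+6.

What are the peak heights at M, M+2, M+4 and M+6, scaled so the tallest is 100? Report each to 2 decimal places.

Expanding (0.75760 + 0.24240)^3:
P(M) = 0.75760^3 = 0.434830
P(M+2) = 3 × 0.75760^2 × 0.24240^1 = 0.417382
P(M+4) = 3 × 0.75760^1 × 0.24240^2 = 0.133545
P(M+6) = 0.24240^3 = 0.014243
The M peak is largest (0.434830); scaling to 100 gives 100.00 : 95.99 : 30.71 : 3.28.

100.00 : 95.99 : 30.71 : 3.28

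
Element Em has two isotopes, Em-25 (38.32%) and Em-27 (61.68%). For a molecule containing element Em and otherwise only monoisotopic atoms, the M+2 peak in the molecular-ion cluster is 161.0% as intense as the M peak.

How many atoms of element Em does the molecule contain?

1

For n independent Em atoms, I(M+2)/I(M) = n · (abundance Em-27) / (abundance Em-25) = n · 0.6168/0.3832.
n = 1.610 × 0.3832/0.6168 = 1.00 ≈ 1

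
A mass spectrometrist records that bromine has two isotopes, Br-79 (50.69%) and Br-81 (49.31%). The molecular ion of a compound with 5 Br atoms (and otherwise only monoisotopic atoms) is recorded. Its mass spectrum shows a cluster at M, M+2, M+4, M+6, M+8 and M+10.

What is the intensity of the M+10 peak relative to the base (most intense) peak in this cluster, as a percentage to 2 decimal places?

Term probabilities: M 0.0335, M+2 0.1628, M+4 0.3167, M+6 0.3081, M+8 0.1498, M+10 0.0292. Base peak = M+4.
P(M+4) = C(5,2) × 0.5069^3 × 0.4931^2 = 10 × 0.13024674 × 0.24314761 = 0.316692 (base)
P(M+10) = C(5,5) × 0.5069^0 × 0.4931^5 = 1 × 1.0000 × 0.02915245 = 0.029152
Relative intensity = 0.029152 / 0.316692 × 100 = 9.21

9.21%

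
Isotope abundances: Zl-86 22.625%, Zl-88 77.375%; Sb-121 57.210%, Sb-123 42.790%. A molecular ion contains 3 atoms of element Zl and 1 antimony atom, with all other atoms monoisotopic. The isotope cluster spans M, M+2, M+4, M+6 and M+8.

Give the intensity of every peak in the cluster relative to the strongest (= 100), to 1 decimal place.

1.5 : 16.6 : 64.6 : 100.0 : 45.2

Element Zl pattern (n=3): 0.01158153 : 0.11882261 : 0.4063602 : 0.46323566
Antimony pattern (n=1): 0.5721 : 0.4279
Convolve the two distributions (both contribute in 2-u steps):
  M: 0.01158153×0.5721 = 0.006626
  M+2: 0.01158153×0.4279 + 0.11882261×0.5721 = 0.072934
  M+4: 0.11882261×0.4279 + 0.4063602×0.5721 = 0.283323
  M+6: 0.4063602×0.4279 + 0.46323566×0.5721 = 0.438899
  M+8: 0.46323566×0.4279 = 0.198219
Scale to base peak (0.438899) = 100: 1.5 : 16.6 : 64.6 : 100.0 : 45.2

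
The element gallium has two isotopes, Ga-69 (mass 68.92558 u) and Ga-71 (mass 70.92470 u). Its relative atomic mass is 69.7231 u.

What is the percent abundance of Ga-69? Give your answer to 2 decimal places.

With x = fraction of Ga-69 (so Ga-71 is 1 − x):
68.92558·x + 70.92470·(1 − x) = 69.7231
(68.92558 − 70.92470)·x = 69.7231 − 70.92470
x = -1.20160 / -1.99912 = 0.60106 → 60.11% Ga-69, 39.89% Ga-71.

60.11%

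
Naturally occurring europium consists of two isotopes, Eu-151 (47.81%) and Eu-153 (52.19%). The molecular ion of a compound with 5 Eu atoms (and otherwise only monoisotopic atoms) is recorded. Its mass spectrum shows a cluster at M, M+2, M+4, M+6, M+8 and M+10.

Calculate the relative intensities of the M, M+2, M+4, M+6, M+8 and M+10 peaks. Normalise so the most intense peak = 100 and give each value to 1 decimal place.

Each Eu atom is independently Eu-151 (p = 0.4781) or Eu-153 (q = 0.5219); the cluster is the binomial expansion (p + q)^5.
P(M) = 0.4781^5 = 0.024980
P(M+2) = 5 × 0.4781^4 × 0.5219^1 = 0.136343
P(M+4) = 10 × 0.4781^3 × 0.5219^2 = 0.297667
P(M+6) = 10 × 0.4781^2 × 0.5219^3 = 0.324937
P(M+8) = 5 × 0.4781^1 × 0.5219^4 = 0.177353
P(M+10) = 0.5219^5 = 0.038720
The M+6 peak is largest (0.324937); scaling to 100 gives 7.7 : 42.0 : 91.6 : 100.0 : 54.6 : 11.9.

7.7 : 42.0 : 91.6 : 100.0 : 54.6 : 11.9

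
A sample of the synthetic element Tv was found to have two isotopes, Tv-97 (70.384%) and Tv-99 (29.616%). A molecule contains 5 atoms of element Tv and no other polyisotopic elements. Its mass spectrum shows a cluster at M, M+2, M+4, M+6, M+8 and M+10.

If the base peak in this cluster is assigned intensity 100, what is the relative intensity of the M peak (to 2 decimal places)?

(0.70384 + 0.29616)^5 gives M 0.1727, M+2 0.3634, M+4 0.3058, M+6 0.1287, M+8 0.0271, M+10 0.0023; the largest is M+2.
P(M+2) = C(5,1) × 0.70384^4 × 0.29616^1 = 5 × 0.24541199 × 0.29616 = 0.363406 (base)
P(M) = C(5,0) × 0.70384^5 × 0.29616^0 = 1 × 0.17273078 × 1.0000 = 0.172731
Relative intensity = 0.172731 / 0.363406 × 100 = 47.53

47.53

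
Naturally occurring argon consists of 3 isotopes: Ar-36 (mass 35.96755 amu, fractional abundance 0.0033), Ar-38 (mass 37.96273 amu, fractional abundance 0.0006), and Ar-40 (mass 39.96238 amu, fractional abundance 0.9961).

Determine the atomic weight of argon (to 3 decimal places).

39.948 amu

The abundance-weighted mean is 0.0033 × 35.96755 + 0.0006 × 37.96273 + 0.9961 × 39.96238
= 0.118693 + 0.022778 + 39.806527 = 39.947998 amu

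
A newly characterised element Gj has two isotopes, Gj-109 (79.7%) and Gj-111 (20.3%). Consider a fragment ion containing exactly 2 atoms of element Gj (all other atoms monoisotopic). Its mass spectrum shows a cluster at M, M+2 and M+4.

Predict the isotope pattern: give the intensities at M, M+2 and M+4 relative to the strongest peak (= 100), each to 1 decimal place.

Each Gj atom is independently Gj-109 (p = 0.797) or Gj-111 (q = 0.203); the cluster is the binomial expansion (p + q)^2.
P(M) = 0.797^2 = 0.635209
P(M+2) = 2 × 0.797^1 × 0.203^1 = 0.323582
P(M+4) = 0.203^2 = 0.041209
The M peak is largest (0.635209); scaling to 100 gives 100.0 : 50.9 : 6.5.

100.0 : 50.9 : 6.5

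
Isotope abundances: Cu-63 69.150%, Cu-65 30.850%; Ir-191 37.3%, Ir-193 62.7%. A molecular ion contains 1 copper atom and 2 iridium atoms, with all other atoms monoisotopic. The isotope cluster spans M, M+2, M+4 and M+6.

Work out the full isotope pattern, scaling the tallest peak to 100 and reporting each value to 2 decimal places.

Copper pattern (n=1): 0.6915 : 0.3085
Iridium pattern (n=2): 0.139129 : 0.467742 : 0.393129
Convolve the two distributions (both contribute in 2-u steps):
  M: 0.6915×0.139129 = 0.096208
  M+2: 0.6915×0.467742 + 0.3085×0.139129 = 0.366365
  M+4: 0.6915×0.393129 + 0.3085×0.467742 = 0.416147
  M+6: 0.3085×0.393129 = 0.121280
Scale to base peak (0.416147) = 100: 23.12 : 88.04 : 100.00 : 29.14

23.12 : 88.04 : 100.00 : 29.14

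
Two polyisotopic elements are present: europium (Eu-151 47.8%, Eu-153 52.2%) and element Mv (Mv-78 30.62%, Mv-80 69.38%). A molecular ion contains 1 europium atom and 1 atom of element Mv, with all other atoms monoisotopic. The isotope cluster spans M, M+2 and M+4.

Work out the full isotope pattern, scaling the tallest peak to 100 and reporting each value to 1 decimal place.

29.8 : 100.0 : 73.7

Europium pattern (n=1): 0.4780 : 0.5220
Element Mv pattern (n=1): 0.3062 : 0.6938
Convolve the two distributions (both contribute in 2-u steps):
  M: 0.4780×0.3062 = 0.146364
  M+2: 0.4780×0.6938 + 0.5220×0.3062 = 0.491473
  M+4: 0.5220×0.6938 = 0.362164
Scale to base peak (0.491473) = 100: 29.8 : 100.0 : 73.7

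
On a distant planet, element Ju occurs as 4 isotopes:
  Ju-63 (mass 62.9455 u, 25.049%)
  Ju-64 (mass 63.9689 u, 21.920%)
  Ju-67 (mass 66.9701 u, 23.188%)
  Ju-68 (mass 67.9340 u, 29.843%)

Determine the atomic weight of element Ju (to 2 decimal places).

65.59 u

Weight each isotope mass by its fractional abundance: 0.25049 × 62.9455 + 0.21920 × 63.9689 + 0.23188 × 66.9701 + 0.29843 × 67.9340
= 15.76722 + 14.02198 + 15.52903 + 20.27354 = 65.59177 u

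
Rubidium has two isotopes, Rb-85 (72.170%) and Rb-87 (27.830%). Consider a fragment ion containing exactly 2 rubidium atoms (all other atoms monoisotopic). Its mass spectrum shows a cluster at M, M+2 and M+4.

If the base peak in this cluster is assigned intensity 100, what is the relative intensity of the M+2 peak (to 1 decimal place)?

77.1

(0.72170 + 0.27830)^2 gives M 0.5209, M+2 0.4017, M+4 0.0775; the largest is M.
P(M) = C(2,0) × 0.72170^2 × 0.27830^0 = 1 × 0.52085089 × 1.0000 = 0.520851 (base)
P(M+2) = C(2,1) × 0.72170^1 × 0.27830^1 = 2 × 0.7217 × 0.2783 = 0.401698
Relative intensity = 0.401698 / 0.520851 × 100 = 77.1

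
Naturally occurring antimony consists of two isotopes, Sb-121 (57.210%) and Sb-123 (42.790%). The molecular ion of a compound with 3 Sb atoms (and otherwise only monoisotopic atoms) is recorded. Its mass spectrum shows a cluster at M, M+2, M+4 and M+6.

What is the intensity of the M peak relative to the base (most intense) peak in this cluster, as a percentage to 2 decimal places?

Term probabilities: M 0.1872, M+2 0.4202, M+4 0.3143, M+6 0.0783. Base peak = M+2.
P(M+2) = C(3,1) × 0.57210^2 × 0.42790^1 = 3 × 0.32729841 × 0.4279 = 0.420153 (base)
P(M) = C(3,0) × 0.57210^3 × 0.42790^0 = 1 × 0.18724742 × 1.0000 = 0.187247
Relative intensity = 0.187247 / 0.420153 × 100 = 44.57

44.57%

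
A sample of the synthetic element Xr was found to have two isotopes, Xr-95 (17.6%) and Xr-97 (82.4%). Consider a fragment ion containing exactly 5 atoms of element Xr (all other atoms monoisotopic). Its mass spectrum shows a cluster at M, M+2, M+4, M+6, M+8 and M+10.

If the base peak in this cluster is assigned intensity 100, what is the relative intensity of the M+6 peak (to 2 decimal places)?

42.72

(0.176 + 0.824)^5 gives M 0.0002, M+2 0.0040, M+4 0.0370, M+6 0.1733, M+8 0.4057, M+10 0.3799; the largest is M+8.
P(M+8) = C(5,4) × 0.176^1 × 0.824^4 = 5 × 0.1760 × 0.46100841 = 0.405687 (base)
P(M+6) = C(5,3) × 0.176^2 × 0.824^3 = 10 × 0.030976 × 0.55947622 = 0.173303
Relative intensity = 0.173303 / 0.405687 × 100 = 42.72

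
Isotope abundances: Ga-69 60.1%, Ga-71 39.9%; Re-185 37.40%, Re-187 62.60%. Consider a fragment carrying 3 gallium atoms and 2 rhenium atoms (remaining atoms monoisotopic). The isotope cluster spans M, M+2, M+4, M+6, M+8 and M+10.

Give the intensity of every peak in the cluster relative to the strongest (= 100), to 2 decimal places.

9.27 : 49.48 : 100.00 : 95.44 : 43.41 : 7.60

Gallium pattern (n=3): 0.2170818 : 0.4323576 : 0.2870394 : 0.0635212
Rhenium pattern (n=2): 0.139876 : 0.468248 : 0.391876
Convolve the two distributions (both contribute in 2-u steps):
  M: 0.2170818×0.139876 = 0.030365
  M+2: 0.2170818×0.468248 + 0.4323576×0.139876 = 0.162125
  M+4: 0.2170818×0.391876 + 0.4323576×0.468248 + 0.2870394×0.139876 = 0.327670
  M+6: 0.4323576×0.391876 + 0.2870394×0.468248 + 0.0635212×0.139876 = 0.312721
  M+8: 0.2870394×0.391876 + 0.0635212×0.468248 = 0.142228
  M+10: 0.0635212×0.391876 = 0.024892
Scale to base peak (0.327670) = 100: 9.27 : 49.48 : 100.00 : 95.44 : 43.41 : 7.60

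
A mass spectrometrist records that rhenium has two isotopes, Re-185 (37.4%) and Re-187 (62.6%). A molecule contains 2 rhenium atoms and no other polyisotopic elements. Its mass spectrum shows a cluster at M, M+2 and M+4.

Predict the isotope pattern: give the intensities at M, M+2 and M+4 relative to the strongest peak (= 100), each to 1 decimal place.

Expanding (0.374 + 0.626)^2:
P(M) = 0.374^2 = 0.139876
P(M+2) = 2 × 0.374^1 × 0.626^1 = 0.468248
P(M+4) = 0.626^2 = 0.391876
The M+2 peak is largest (0.468248); scaling to 100 gives 29.9 : 100.0 : 83.7.

29.9 : 100.0 : 83.7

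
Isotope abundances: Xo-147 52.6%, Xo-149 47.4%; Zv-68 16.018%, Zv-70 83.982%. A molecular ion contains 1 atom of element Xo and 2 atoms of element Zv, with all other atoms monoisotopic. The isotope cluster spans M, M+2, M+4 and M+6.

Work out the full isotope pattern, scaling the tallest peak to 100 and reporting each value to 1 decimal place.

Element Xo pattern (n=1): 0.5260 : 0.4740
Element Zv pattern (n=2): 0.02565763 : 0.26904474 : 0.70529763
Convolve the two distributions (both contribute in 2-u steps):
  M: 0.5260×0.02565763 = 0.013496
  M+2: 0.5260×0.26904474 + 0.4740×0.02565763 = 0.153679
  M+4: 0.5260×0.70529763 + 0.4740×0.26904474 = 0.498514
  M+6: 0.4740×0.70529763 = 0.334311
Scale to base peak (0.498514) = 100: 2.7 : 30.8 : 100.0 : 67.1

2.7 : 30.8 : 100.0 : 67.1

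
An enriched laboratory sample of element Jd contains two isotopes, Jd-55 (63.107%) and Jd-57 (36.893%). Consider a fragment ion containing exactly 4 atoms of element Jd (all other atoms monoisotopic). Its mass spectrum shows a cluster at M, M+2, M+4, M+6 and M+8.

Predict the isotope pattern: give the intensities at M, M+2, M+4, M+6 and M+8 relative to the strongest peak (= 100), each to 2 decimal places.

Each Jd atom is independently Jd-55 (p = 0.63107) or Jd-57 (q = 0.36893); the cluster is the binomial expansion (p + q)^4.
P(M) = 0.63107^4 = 0.158603
P(M+2) = 4 × 0.63107^3 × 0.36893^1 = 0.370883
P(M+4) = 6 × 0.63107^2 × 0.36893^2 = 0.325233
P(M+6) = 4 × 0.63107^1 × 0.36893^3 = 0.126756
P(M+8) = 0.36893^4 = 0.018526
The M+2 peak is largest (0.370883); scaling to 100 gives 42.76 : 100.00 : 87.69 : 34.18 : 5.00.

42.76 : 100.00 : 87.69 : 34.18 : 5.00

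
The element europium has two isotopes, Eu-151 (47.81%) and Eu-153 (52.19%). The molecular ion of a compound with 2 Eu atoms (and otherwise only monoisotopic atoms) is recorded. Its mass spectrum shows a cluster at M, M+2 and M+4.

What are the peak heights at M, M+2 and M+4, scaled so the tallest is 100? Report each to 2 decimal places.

45.80 : 100.00 : 54.58

The 2 Eu atoms are independent, so intensities follow the terms of (0.4781 + 0.5219)^2.
P(M) = 0.4781^2 = 0.228580
P(M+2) = 2 × 0.4781^1 × 0.5219^1 = 0.499041
P(M+4) = 0.5219^2 = 0.272380
The M+2 peak is largest (0.499041); scaling to 100 gives 45.80 : 100.00 : 54.58.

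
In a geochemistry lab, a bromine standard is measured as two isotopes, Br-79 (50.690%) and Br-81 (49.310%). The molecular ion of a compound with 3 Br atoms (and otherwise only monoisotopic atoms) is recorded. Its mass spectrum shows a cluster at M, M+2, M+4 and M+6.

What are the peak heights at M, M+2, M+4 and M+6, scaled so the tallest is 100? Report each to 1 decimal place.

The 3 Br atoms are independent, so intensities follow the terms of (0.50690 + 0.49310)^3.
P(M) = 0.50690^3 = 0.130247
P(M+2) = 3 × 0.50690^2 × 0.49310^1 = 0.380103
P(M+4) = 3 × 0.50690^1 × 0.49310^2 = 0.369755
P(M+6) = 0.49310^3 = 0.119896
The M+2 peak is largest (0.380103); scaling to 100 gives 34.3 : 100.0 : 97.3 : 31.5.

34.3 : 100.0 : 97.3 : 31.5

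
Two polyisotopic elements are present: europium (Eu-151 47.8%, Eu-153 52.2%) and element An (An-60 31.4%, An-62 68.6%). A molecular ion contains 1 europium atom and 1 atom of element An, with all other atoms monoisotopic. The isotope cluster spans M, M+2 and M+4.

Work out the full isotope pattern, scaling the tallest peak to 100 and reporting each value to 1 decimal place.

30.5 : 100.0 : 72.8

Europium pattern (n=1): 0.4780 : 0.5220
Element An pattern (n=1): 0.3140 : 0.6860
Convolve the two distributions (both contribute in 2-u steps):
  M: 0.4780×0.3140 = 0.150092
  M+2: 0.4780×0.6860 + 0.5220×0.3140 = 0.491816
  M+4: 0.5220×0.6860 = 0.358092
Scale to base peak (0.491816) = 100: 30.5 : 100.0 : 72.8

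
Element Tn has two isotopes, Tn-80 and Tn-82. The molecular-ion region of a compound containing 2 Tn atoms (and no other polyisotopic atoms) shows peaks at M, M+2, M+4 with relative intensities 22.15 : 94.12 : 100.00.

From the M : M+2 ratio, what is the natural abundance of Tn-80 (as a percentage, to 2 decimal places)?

Write p for the Tn-80 fraction. I(M+2)/I(M) = [C(2,1)·p^1·(1−p)] / p^2 = 2·(1−p)/p = 94.12/22.15 = 4.2492
(1−p)/p = 4.2492/2 = 2.1246  ⇒  p = 1/(1 + 2.1246) = 0.3200
Tn-80: 32.00%, Tn-82: 68.00%.

32.00%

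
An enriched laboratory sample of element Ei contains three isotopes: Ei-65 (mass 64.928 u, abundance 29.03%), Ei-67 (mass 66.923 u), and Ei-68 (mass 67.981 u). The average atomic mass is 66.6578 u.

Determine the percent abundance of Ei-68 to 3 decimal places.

29.674%

The remaining 70.97% is split between Ei-67 (fraction x) and Ei-68 (fraction 0.7097 − x).
Substituting: 66.923x + 67.981(0.7097 − x) = 47.8092016
(66.923 − 67.981)x = -0.4369141  ⇒  x = 0.41296, y = 0.29674
Ei-67: 41.296%, Ei-68: 29.674%.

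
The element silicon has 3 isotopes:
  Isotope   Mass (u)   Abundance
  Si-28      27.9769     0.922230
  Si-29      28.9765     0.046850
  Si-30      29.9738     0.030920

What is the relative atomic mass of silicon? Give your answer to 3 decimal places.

Weight each isotope mass by its fractional abundance: 0.922230 × 27.9769 + 0.046850 × 28.9765 + 0.030920 × 29.9738
= 25.80114 + 1.35755 + 0.92679 = 28.08548 u

28.085 u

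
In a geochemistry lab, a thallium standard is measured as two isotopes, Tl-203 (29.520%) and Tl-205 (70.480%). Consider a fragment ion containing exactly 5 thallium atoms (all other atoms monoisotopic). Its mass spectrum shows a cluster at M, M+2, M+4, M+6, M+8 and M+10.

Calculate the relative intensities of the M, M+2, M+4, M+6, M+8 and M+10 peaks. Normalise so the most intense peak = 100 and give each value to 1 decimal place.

0.6 : 7.3 : 35.1 : 83.8 : 100.0 : 47.8

The 5 Tl atoms are independent, so intensities follow the terms of (0.29520 + 0.70480)^5.
P(M) = 0.29520^5 = 0.002242
P(M+2) = 5 × 0.29520^4 × 0.70480^1 = 0.026761
P(M+4) = 10 × 0.29520^3 × 0.70480^2 = 0.127785
P(M+6) = 10 × 0.29520^2 × 0.70480^3 = 0.305092
P(M+8) = 5 × 0.29520^1 × 0.70480^4 = 0.364208
P(M+10) = 0.70480^5 = 0.173912
The M+8 peak is largest (0.364208); scaling to 100 gives 0.6 : 7.3 : 35.1 : 83.8 : 100.0 : 47.8.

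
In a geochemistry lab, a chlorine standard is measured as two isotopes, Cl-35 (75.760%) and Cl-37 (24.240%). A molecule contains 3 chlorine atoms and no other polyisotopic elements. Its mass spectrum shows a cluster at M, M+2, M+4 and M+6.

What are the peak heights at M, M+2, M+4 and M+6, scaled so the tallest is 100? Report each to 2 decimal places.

100.00 : 95.99 : 30.71 : 3.28

Expanding (0.75760 + 0.24240)^3:
P(M) = 0.75760^3 = 0.434830
P(M+2) = 3 × 0.75760^2 × 0.24240^1 = 0.417382
P(M+4) = 3 × 0.75760^1 × 0.24240^2 = 0.133545
P(M+6) = 0.24240^3 = 0.014243
The M peak is largest (0.434830); scaling to 100 gives 100.00 : 95.99 : 30.71 : 3.28.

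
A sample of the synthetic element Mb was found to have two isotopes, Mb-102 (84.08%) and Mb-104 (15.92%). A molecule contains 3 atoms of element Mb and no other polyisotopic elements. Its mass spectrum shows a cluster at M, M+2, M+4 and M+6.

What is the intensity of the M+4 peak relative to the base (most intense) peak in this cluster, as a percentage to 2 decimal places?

10.76%

Binomial terms of (0.8408 + 0.1592)^3: M 0.5944, M+2 0.3376, M+4 0.0639, M+6 0.0040 → M is the base peak.
P(M) = C(3,0) × 0.8408^3 × 0.1592^0 = 1 × 0.59439905 × 1.0000 = 0.594399 (base)
P(M+4) = C(3,2) × 0.8408^1 × 0.1592^2 = 3 × 0.8408 × 0.02534464 = 0.063929
Relative intensity = 0.063929 / 0.594399 × 100 = 10.76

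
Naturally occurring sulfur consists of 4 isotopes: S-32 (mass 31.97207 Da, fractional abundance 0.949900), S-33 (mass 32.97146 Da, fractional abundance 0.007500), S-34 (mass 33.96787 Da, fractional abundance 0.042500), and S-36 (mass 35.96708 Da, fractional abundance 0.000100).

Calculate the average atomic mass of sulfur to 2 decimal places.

32.06 Da

Weight each isotope mass by its fractional abundance: 0.949900 × 31.97207 + 0.007500 × 32.97146 + 0.042500 × 33.96787 + 0.000100 × 35.96708
= 30.370269 + 0.247286 + 1.443634 + 0.003597 = 32.064786 Da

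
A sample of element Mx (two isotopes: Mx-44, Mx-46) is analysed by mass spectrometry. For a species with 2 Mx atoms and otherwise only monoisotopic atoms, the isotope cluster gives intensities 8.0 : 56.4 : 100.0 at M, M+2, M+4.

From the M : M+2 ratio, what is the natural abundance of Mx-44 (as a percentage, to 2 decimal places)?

Let p = fractional abundance of Mx-44. I(M+2)/I(M) = [C(2,1)·p^1·(1−p)] / p^2 = 2·(1−p)/p = 56.4/8.0 = 7.0500
(1−p)/p = 7.0500/2 = 3.5250  ⇒  p = 1/(1 + 3.5250) = 0.2210
Mx-44: 22.10%, Mx-46: 77.90%.

22.10%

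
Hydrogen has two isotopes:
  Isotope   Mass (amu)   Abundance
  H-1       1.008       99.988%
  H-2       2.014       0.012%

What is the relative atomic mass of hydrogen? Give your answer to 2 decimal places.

Weight each isotope mass by its fractional abundance: 0.99988 × 1.008 + 0.00012 × 2.014
= 1.0079 + 0.0002 = 1.0081 amu

1.01 amu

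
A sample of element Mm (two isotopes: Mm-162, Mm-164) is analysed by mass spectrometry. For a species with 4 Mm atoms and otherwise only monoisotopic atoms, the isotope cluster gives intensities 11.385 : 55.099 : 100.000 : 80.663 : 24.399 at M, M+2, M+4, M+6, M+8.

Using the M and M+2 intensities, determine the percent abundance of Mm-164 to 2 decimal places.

54.75%

If p is the fraction of Mm that is Mm-162, then I(M+2)/I(M) = [C(4,1)·p^3·(1−p)] / p^4 = 4·(1−p)/p = 55.099/11.385 = 4.8396
(1−p)/p = 4.8396/4 = 1.2099  ⇒  p = 1/(1 + 1.2099) = 0.4525
Mm-162: 45.25%, Mm-164: 54.75%.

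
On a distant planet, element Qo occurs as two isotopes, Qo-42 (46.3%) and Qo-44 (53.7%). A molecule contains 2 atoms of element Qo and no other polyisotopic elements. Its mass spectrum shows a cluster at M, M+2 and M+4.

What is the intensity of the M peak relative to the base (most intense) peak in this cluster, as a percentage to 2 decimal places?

Binomial terms of (0.463 + 0.537)^2: M 0.2144, M+2 0.4973, M+4 0.2884 → M+2 is the base peak.
P(M+2) = C(2,1) × 0.463^1 × 0.537^1 = 2 × 0.4630 × 0.5370 = 0.497262 (base)
P(M) = C(2,0) × 0.463^2 × 0.537^0 = 1 × 0.214369 × 1.0000 = 0.214369
Relative intensity = 0.214369 / 0.497262 × 100 = 43.11

43.11%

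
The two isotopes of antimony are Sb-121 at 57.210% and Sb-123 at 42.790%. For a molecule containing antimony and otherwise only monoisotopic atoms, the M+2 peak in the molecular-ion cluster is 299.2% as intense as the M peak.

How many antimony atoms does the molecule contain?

4

For n independent Sb atoms, I(M+2)/I(M) = n · (abundance Sb-123) / (abundance Sb-121) = n · 0.42790/0.57210.
n = 2.992 × 0.57210/0.42790 = 4.00 ≈ 4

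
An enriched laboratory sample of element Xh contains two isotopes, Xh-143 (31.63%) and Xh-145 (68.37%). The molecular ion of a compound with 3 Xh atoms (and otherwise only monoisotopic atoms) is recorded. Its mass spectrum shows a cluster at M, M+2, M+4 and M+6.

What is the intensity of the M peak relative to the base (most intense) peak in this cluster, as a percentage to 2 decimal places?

7.13%

Binomial terms of (0.3163 + 0.6837)^3: M 0.0316, M+2 0.2052, M+4 0.4436, M+6 0.3196 → M+4 is the base peak.
P(M+4) = C(3,2) × 0.3163^1 × 0.6837^2 = 3 × 0.3163 × 0.46744569 = 0.443559 (base)
P(M) = C(3,0) × 0.3163^3 × 0.6837^0 = 1 × 0.03164445 × 1.0000 = 0.031644
Relative intensity = 0.031644 / 0.443559 × 100 = 7.13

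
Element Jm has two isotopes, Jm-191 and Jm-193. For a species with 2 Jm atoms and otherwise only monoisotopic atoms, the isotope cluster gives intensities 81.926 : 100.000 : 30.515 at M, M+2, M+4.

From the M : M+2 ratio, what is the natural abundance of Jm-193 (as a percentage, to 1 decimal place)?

If p is the fraction of Jm that is Jm-191, then I(M+2)/I(M) = [C(2,1)·p^1·(1−p)] / p^2 = 2·(1−p)/p = 100.000/81.926 = 1.2206
(1−p)/p = 1.2206/2 = 0.6103  ⇒  p = 1/(1 + 0.6103) = 0.6210
Jm-191: 62.1%, Jm-193: 37.9%.

37.9%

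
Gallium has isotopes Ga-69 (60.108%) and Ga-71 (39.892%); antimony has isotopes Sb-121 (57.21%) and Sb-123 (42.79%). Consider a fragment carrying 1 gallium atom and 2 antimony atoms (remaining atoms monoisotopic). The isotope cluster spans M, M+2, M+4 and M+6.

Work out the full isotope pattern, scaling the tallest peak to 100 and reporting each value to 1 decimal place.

Gallium pattern (n=1): 0.60108 : 0.39892
Antimony pattern (n=2): 0.32729841 : 0.48960318 : 0.18309841
Convolve the two distributions (both contribute in 2-u steps):
  M: 0.60108×0.32729841 = 0.196733
  M+2: 0.60108×0.48960318 + 0.39892×0.32729841 = 0.424857
  M+4: 0.60108×0.18309841 + 0.39892×0.48960318 = 0.305369
  M+6: 0.39892×0.18309841 = 0.073042
Scale to base peak (0.424857) = 100: 46.3 : 100.0 : 71.9 : 17.2

46.3 : 100.0 : 71.9 : 17.2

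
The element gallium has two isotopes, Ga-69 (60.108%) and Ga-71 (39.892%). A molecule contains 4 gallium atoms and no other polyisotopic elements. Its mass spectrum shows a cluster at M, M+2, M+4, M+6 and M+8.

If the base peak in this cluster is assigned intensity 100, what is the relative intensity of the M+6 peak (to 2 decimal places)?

44.05

Term probabilities: M 0.1305, M+2 0.3465, M+4 0.3450, M+6 0.1526, M+8 0.0253. Base peak = M+2.
P(M+2) = C(4,1) × 0.60108^3 × 0.39892^1 = 4 × 0.2171685 × 0.39892 = 0.346531 (base)
P(M+6) = C(4,3) × 0.60108^1 × 0.39892^3 = 4 × 0.60108 × 0.063483 = 0.152633
Relative intensity = 0.152633 / 0.346531 × 100 = 44.05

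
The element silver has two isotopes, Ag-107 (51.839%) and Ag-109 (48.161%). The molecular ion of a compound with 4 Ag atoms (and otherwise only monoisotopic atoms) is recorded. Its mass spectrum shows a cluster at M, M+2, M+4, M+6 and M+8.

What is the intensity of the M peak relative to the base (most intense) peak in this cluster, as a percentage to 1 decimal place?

19.3%

(0.51839 + 0.48161)^4 gives M 0.0722, M+2 0.2684, M+4 0.3740, M+6 0.2316, M+8 0.0538; the largest is M+4.
P(M+4) = C(4,2) × 0.51839^2 × 0.48161^2 = 6 × 0.26872819 × 0.23194819 = 0.373986 (base)
P(M) = C(4,0) × 0.51839^4 × 0.48161^0 = 1 × 0.07221484 × 1.0000 = 0.072215
Relative intensity = 0.072215 / 0.373986 × 100 = 19.3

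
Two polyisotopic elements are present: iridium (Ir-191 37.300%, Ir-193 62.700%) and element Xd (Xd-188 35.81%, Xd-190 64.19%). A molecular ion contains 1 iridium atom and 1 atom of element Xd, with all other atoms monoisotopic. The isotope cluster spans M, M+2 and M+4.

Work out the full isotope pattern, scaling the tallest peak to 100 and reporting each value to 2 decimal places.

Iridium pattern (n=1): 0.3730 : 0.6270
Element Xd pattern (n=1): 0.3581 : 0.6419
Convolve the two distributions (both contribute in 2-u steps):
  M: 0.3730×0.3581 = 0.133571
  M+2: 0.3730×0.6419 + 0.6270×0.3581 = 0.463957
  M+4: 0.6270×0.6419 = 0.402471
Scale to base peak (0.463957) = 100: 28.79 : 100.00 : 86.75

28.79 : 100.00 : 86.75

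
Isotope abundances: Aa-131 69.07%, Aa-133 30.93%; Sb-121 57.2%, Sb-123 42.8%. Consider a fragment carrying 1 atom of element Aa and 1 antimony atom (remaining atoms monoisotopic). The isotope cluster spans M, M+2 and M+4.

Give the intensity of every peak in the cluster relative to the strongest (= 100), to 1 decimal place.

Element Aa pattern (n=1): 0.6907 : 0.3093
Antimony pattern (n=1): 0.5720 : 0.4280
Convolve the two distributions (both contribute in 2-u steps):
  M: 0.6907×0.5720 = 0.395080
  M+2: 0.6907×0.4280 + 0.3093×0.5720 = 0.472539
  M+4: 0.3093×0.4280 = 0.132380
Scale to base peak (0.472539) = 100: 83.6 : 100.0 : 28.0

83.6 : 100.0 : 28.0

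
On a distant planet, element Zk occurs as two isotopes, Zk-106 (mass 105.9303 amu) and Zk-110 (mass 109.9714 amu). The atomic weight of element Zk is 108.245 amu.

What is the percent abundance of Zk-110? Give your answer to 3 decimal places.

Writing the weighted mean with unknown fraction x of Zk-106:
105.9303·x + 109.9714·(1 − x) = 108.245
(105.9303 − 109.9714)·x = 108.245 − 109.9714
x = -1.7264 / -4.0411 = 0.42721 → 42.721% Zk-106, 57.279% Zk-110.

57.279%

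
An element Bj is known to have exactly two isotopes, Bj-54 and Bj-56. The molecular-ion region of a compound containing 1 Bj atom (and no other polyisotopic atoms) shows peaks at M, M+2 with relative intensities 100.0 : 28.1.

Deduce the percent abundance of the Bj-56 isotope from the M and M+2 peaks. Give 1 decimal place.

21.9%

If p is the fraction of Bj that is Bj-54, then I(M+2)/I(M) = [C(1,1)·p^0·(1−p)] / p^1 = 1·(1−p)/p = 28.1/100.0 = 0.2810
(1−p)/p = 0.2810/1 = 0.2810  ⇒  p = 1/(1 + 0.2810) = 0.7806
Bj-54: 78.1%, Bj-56: 21.9%.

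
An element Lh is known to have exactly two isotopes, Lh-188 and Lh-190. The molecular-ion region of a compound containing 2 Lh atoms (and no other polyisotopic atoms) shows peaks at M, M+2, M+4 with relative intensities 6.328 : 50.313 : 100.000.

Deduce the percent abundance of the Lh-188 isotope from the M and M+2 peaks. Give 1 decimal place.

Let p = fractional abundance of Lh-188. I(M+2)/I(M) = [C(2,1)·p^1·(1−p)] / p^2 = 2·(1−p)/p = 50.313/6.328 = 7.9509
(1−p)/p = 7.9509/2 = 3.9754  ⇒  p = 1/(1 + 3.9754) = 0.2010
Lh-188: 20.1%, Lh-190: 79.9%.

20.1%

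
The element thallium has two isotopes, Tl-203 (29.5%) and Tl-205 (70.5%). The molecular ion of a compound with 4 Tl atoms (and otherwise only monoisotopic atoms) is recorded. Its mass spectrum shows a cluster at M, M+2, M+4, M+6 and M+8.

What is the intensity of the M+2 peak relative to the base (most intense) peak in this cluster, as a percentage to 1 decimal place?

17.5%

Term probabilities: M 0.0076, M+2 0.0724, M+4 0.2595, M+6 0.4135, M+8 0.2470. Base peak = M+6.
P(M+6) = C(4,3) × 0.295^1 × 0.705^3 = 4 × 0.2950 × 0.35040263 = 0.413475 (base)
P(M+2) = C(4,1) × 0.295^3 × 0.705^1 = 4 × 0.02567237 × 0.7050 = 0.072396
Relative intensity = 0.072396 / 0.413475 × 100 = 17.5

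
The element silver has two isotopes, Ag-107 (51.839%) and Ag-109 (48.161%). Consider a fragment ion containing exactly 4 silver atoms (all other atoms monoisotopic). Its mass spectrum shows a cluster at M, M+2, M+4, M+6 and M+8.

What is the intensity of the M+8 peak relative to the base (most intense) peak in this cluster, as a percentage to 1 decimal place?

Term probabilities: M 0.0722, M+2 0.2684, M+4 0.3740, M+6 0.2316, M+8 0.0538. Base peak = M+4.
P(M+4) = C(4,2) × 0.51839^2 × 0.48161^2 = 6 × 0.26872819 × 0.23194819 = 0.373986 (base)
P(M+8) = C(4,4) × 0.51839^0 × 0.48161^4 = 1 × 1.0000 × 0.05379996 = 0.053800
Relative intensity = 0.053800 / 0.373986 × 100 = 14.4

14.4%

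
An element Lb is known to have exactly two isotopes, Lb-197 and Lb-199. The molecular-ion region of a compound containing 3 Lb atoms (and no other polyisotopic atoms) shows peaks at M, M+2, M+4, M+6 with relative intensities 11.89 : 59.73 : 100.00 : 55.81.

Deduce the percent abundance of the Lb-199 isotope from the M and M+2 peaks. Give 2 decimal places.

62.61%

Let p = fractional abundance of Lb-197. I(M+2)/I(M) = [C(3,1)·p^2·(1−p)] / p^3 = 3·(1−p)/p = 59.73/11.89 = 5.0235
(1−p)/p = 5.0235/3 = 1.6745  ⇒  p = 1/(1 + 1.6745) = 0.3739
Lb-197: 37.39%, Lb-199: 62.61%.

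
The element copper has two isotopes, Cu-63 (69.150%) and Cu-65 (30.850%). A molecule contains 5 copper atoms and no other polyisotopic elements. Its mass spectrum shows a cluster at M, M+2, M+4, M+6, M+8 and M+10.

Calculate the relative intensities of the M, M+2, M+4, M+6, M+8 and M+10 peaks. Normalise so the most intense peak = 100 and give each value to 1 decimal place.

Each Cu atom is independently Cu-63 (p = 0.69150) or Cu-65 (q = 0.30850); the cluster is the binomial expansion (p + q)^5.
P(M) = 0.69150^5 = 0.158111
P(M+2) = 5 × 0.69150^4 × 0.30850^1 = 0.352691
P(M+4) = 10 × 0.69150^3 × 0.30850^2 = 0.314693
P(M+6) = 10 × 0.69150^2 × 0.30850^3 = 0.140394
P(M+8) = 5 × 0.69150^1 × 0.30850^4 = 0.031317
P(M+10) = 0.30850^5 = 0.002794
The M+2 peak is largest (0.352691); scaling to 100 gives 44.8 : 100.0 : 89.2 : 39.8 : 8.9 : 0.8.

44.8 : 100.0 : 89.2 : 39.8 : 8.9 : 0.8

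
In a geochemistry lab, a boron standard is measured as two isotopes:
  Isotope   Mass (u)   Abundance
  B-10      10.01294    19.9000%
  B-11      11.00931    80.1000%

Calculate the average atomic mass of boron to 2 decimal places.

10.81 u

Average mass = Σ (abundance × isotope mass) = 0.199000 × 10.01294 + 0.801000 × 11.00931
= 1.992575 + 8.818457 = 10.811032 u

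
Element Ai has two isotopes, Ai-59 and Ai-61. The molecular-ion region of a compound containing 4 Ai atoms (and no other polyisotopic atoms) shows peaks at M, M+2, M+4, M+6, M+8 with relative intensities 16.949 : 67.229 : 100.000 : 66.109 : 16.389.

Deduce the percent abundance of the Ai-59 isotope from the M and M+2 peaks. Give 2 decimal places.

If p is the fraction of Ai that is Ai-59, then I(M+2)/I(M) = [C(4,1)·p^3·(1−p)] / p^4 = 4·(1−p)/p = 67.229/16.949 = 3.9665
(1−p)/p = 3.9665/4 = 0.9916  ⇒  p = 1/(1 + 0.9916) = 0.5021
Ai-59: 50.21%, Ai-61: 49.79%.

50.21%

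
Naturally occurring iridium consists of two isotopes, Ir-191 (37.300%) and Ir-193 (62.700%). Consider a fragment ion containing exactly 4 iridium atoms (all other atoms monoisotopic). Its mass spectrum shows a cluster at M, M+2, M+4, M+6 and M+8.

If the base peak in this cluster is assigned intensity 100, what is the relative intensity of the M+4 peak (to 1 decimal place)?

Binomial terms of (0.37300 + 0.62700)^4: M 0.0194, M+2 0.1302, M+4 0.3282, M+6 0.3678, M+8 0.1546 → M+6 is the base peak.
P(M+6) = C(4,3) × 0.37300^1 × 0.62700^3 = 4 × 0.3730 × 0.24649188 = 0.367766 (base)
P(M+4) = C(4,2) × 0.37300^2 × 0.62700^2 = 6 × 0.139129 × 0.393129 = 0.328174
Relative intensity = 0.328174 / 0.367766 × 100 = 89.2

89.2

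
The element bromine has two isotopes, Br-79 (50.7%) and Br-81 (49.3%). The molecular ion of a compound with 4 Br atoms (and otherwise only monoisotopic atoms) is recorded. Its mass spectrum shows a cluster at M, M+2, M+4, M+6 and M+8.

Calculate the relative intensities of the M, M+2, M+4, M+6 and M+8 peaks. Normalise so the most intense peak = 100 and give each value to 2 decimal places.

17.63 : 68.56 : 100.00 : 64.83 : 15.76

Expanding (0.507 + 0.493)^4:
P(M) = 0.507^4 = 0.066074
P(M+2) = 4 × 0.507^3 × 0.493^1 = 0.256999
P(M+4) = 6 × 0.507^2 × 0.493^2 = 0.374853
P(M+6) = 4 × 0.507^1 × 0.493^3 = 0.243001
P(M+8) = 0.493^4 = 0.059073
The M+4 peak is largest (0.374853); scaling to 100 gives 17.63 : 68.56 : 100.00 : 64.83 : 15.76.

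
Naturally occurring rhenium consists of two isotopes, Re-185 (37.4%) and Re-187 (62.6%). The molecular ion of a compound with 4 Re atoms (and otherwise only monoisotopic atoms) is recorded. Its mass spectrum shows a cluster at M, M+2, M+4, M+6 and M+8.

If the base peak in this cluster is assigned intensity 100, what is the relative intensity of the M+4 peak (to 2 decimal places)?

89.62

Term probabilities: M 0.0196, M+2 0.1310, M+4 0.3289, M+6 0.3670, M+8 0.1536. Base peak = M+6.
P(M+6) = C(4,3) × 0.374^1 × 0.626^3 = 4 × 0.3740 × 0.24531438 = 0.366990 (base)
P(M+4) = C(4,2) × 0.374^2 × 0.626^2 = 6 × 0.139876 × 0.391876 = 0.328884
Relative intensity = 0.328884 / 0.366990 × 100 = 89.62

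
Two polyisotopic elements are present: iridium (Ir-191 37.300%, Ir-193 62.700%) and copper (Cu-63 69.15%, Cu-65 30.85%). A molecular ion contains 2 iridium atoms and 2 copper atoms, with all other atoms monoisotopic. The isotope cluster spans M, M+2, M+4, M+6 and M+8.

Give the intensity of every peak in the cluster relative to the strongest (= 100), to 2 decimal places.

Iridium pattern (n=2): 0.139129 : 0.467742 : 0.393129
Copper pattern (n=2): 0.47817225 : 0.4266555 : 0.09517225
Convolve the two distributions (both contribute in 2-u steps):
  M: 0.139129×0.47817225 = 0.066528
  M+2: 0.139129×0.4266555 + 0.467742×0.47817225 = 0.283021
  M+4: 0.139129×0.09517225 + 0.467742×0.4266555 + 0.393129×0.47817225 = 0.400789
  M+6: 0.467742×0.09517225 + 0.393129×0.4266555 = 0.212247
  M+8: 0.393129×0.09517225 = 0.037415
Scale to base peak (0.400789) = 100: 16.60 : 70.62 : 100.00 : 52.96 : 9.34

16.60 : 70.62 : 100.00 : 52.96 : 9.34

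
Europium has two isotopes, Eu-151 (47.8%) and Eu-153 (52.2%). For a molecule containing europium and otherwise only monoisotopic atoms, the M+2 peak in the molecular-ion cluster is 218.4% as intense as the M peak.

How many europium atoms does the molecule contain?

2

The M+2/M ratio from n Eu atoms is n · q/p = n · 0.522/0.478.
n = 2.184 × 0.478/0.522 = 2.00 ≈ 2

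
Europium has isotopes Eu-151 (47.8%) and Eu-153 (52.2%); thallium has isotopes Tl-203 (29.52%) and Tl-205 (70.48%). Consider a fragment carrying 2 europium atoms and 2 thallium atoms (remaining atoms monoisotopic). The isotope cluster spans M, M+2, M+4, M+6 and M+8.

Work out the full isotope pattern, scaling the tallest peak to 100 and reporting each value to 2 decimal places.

5.51 : 38.35 : 95.47 : 100.00 : 37.47

Europium pattern (n=2): 0.228484 : 0.499032 : 0.272484
Thallium pattern (n=2): 0.08714304 : 0.41611392 : 0.49674304
Convolve the two distributions (both contribute in 2-u steps):
  M: 0.228484×0.08714304 = 0.019911
  M+2: 0.228484×0.41611392 + 0.499032×0.08714304 = 0.138563
  M+4: 0.228484×0.49674304 + 0.499032×0.41611392 + 0.272484×0.08714304 = 0.344897
  M+6: 0.499032×0.49674304 + 0.272484×0.41611392 = 0.361275
  M+8: 0.272484×0.49674304 = 0.135355
Scale to base peak (0.361275) = 100: 5.51 : 38.35 : 95.47 : 100.00 : 37.47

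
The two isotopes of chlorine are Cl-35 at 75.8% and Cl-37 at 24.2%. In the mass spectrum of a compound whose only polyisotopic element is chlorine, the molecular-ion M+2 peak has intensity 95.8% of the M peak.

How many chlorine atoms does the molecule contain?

For n independent Cl atoms, I(M+2)/I(M) = n · (abundance Cl-37) / (abundance Cl-35) = n · 0.242/0.758.
n = 0.958 × 0.758/0.242 = 3.00 ≈ 3

3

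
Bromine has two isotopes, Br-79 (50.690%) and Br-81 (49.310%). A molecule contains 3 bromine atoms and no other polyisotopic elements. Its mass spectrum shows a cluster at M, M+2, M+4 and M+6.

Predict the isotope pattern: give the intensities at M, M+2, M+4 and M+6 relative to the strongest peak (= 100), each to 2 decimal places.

34.27 : 100.00 : 97.28 : 31.54

Expanding (0.50690 + 0.49310)^3:
P(M) = 0.50690^3 = 0.130247
P(M+2) = 3 × 0.50690^2 × 0.49310^1 = 0.380103
P(M+4) = 3 × 0.50690^1 × 0.49310^2 = 0.369755
P(M+6) = 0.49310^3 = 0.119896
The M+2 peak is largest (0.380103); scaling to 100 gives 34.27 : 100.00 : 97.28 : 31.54.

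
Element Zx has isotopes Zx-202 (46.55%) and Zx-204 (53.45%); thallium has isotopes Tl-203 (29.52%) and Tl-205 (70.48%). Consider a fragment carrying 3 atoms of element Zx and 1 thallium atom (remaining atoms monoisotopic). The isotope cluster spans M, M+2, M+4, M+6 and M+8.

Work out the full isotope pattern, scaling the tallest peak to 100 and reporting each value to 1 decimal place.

8.2 : 47.9 : 100.0 : 90.0 : 29.7

Element Zx pattern (n=3): 0.10086931 : 0.34746282 : 0.39896643 : 0.15270144
Thallium pattern (n=1): 0.2952 : 0.7048
Convolve the two distributions (both contribute in 2-u steps):
  M: 0.10086931×0.2952 = 0.029777
  M+2: 0.10086931×0.7048 + 0.34746282×0.2952 = 0.173664
  M+4: 0.34746282×0.7048 + 0.39896643×0.2952 = 0.362667
  M+6: 0.39896643×0.7048 + 0.15270144×0.2952 = 0.326269
  M+8: 0.15270144×0.7048 = 0.107624
Scale to base peak (0.362667) = 100: 8.2 : 47.9 : 100.0 : 90.0 : 29.7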